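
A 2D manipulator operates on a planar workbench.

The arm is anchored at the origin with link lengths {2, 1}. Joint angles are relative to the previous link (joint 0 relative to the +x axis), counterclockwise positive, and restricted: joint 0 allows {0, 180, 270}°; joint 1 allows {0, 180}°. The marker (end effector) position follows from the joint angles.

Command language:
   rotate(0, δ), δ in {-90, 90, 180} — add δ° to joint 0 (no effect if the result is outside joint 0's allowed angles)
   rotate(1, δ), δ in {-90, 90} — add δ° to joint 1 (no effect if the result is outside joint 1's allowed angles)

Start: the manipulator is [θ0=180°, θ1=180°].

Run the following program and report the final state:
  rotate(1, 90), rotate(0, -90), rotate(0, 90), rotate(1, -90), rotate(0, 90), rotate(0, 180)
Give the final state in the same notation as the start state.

from: [θ0=180°, θ1=180°]
[1] after rotate(1, 90): [θ0=180°, θ1=180°]
[2] after rotate(0, -90): [θ0=180°, θ1=180°]
[3] after rotate(0, 90): [θ0=270°, θ1=180°]
[4] after rotate(1, -90): [θ0=270°, θ1=180°]
[5] after rotate(0, 90): [θ0=0°, θ1=180°]
[6] after rotate(0, 180): [θ0=180°, θ1=180°]

[θ0=180°, θ1=180°]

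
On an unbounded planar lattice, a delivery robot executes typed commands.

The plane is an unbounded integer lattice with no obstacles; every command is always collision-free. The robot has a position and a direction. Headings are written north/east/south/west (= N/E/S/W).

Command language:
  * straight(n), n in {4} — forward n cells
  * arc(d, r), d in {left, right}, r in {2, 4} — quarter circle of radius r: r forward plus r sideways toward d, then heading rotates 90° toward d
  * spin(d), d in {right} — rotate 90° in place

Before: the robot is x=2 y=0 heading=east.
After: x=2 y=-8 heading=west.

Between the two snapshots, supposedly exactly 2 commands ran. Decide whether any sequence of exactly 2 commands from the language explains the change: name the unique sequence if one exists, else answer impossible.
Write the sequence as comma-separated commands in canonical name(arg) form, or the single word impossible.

key: cell and facing (now W) both changed — the 2 commands mix motion and turning
t0: x=2 y=0 heading=east
1. arc(right, 4) → x=6 y=-4 heading=south
2. arc(right, 4) → x=2 y=-8 heading=west
uniquely the one of 36 2-step routes that fits.

arc(right, 4), arc(right, 4)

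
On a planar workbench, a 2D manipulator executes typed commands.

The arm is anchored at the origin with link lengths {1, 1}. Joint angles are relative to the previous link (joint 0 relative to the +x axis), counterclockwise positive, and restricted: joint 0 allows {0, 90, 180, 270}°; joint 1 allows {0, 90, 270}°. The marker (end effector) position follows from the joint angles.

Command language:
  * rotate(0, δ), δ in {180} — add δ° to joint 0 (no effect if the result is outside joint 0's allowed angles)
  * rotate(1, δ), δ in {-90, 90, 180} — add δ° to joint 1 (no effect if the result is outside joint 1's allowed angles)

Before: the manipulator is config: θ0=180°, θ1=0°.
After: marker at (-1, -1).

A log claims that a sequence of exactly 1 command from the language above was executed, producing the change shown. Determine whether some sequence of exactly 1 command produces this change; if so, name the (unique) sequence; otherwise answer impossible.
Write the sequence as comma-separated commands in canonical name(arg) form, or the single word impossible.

from: config: θ0=180°, θ1=0°
[1] after rotate(1, 90): config: θ0=180°, θ1=90°
all 4 alternatives checked — unique.

rotate(1, 90)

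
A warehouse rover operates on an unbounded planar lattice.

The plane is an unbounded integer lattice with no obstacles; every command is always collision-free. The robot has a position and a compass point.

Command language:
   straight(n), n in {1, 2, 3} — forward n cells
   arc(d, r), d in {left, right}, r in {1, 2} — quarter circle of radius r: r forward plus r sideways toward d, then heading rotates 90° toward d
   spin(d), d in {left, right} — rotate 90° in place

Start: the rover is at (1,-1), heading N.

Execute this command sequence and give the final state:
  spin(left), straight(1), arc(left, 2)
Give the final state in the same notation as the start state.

at (-2,-3), heading S

initial: at (1,-1), heading N
t=1 spin(left) ⇒ at (1,-1), heading W
t=2 straight(1) ⇒ at (0,-1), heading W
t=3 arc(left, 2) ⇒ at (-2,-3), heading S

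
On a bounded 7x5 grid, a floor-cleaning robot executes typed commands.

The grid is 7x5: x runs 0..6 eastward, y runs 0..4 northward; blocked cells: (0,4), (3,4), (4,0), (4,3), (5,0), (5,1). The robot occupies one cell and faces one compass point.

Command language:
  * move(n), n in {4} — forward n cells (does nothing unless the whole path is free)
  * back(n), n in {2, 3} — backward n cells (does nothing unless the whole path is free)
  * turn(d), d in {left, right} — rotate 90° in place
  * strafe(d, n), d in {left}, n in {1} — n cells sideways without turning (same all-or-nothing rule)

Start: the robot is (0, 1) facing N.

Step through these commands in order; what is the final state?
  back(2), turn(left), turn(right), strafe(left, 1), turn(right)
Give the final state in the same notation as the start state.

(0, 1) facing E

start: (0, 1) facing N
step 1 (back(2)): (0, 1) facing N
step 2 (turn(left)): (0, 1) facing W
step 3 (turn(right)): (0, 1) facing N
step 4 (strafe(left, 1)): (0, 1) facing N
step 5 (turn(right)): (0, 1) facing E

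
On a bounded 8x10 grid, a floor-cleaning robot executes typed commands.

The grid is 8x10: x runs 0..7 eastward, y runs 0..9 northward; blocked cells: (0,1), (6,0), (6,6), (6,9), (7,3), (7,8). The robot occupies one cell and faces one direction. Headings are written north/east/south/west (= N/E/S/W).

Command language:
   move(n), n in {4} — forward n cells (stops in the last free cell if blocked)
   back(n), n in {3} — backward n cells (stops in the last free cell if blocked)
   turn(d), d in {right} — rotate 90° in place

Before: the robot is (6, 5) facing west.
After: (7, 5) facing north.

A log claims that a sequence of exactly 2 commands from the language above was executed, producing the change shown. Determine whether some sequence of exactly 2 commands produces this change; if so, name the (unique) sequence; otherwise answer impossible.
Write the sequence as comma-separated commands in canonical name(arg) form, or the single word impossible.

key: order matters: swapping back(3) and turn(right) lands elsewhere
initial: (6, 5) facing west
t=1 back(3) ⇒ (7, 5) facing west
t=2 turn(right) ⇒ (7, 5) facing north
no rival 2-sequence matches.

back(3), turn(right)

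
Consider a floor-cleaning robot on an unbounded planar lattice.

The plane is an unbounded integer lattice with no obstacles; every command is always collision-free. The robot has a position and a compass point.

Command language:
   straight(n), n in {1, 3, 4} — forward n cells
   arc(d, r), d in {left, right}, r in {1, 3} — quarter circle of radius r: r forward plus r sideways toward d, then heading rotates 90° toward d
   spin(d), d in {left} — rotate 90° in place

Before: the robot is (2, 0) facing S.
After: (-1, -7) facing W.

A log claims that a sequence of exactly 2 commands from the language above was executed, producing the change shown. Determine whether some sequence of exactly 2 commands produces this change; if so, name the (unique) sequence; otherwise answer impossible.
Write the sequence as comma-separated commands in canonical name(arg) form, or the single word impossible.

key: position moved to (-1,-7) AND the heading swung to W — translation plus rotation needed
from: (2, 0) facing S
step 1 (straight(4)): (2, -4) facing S
step 2 (arc(right, 3)): (-1, -7) facing W
all 64 alternatives checked — unique.

straight(4), arc(right, 3)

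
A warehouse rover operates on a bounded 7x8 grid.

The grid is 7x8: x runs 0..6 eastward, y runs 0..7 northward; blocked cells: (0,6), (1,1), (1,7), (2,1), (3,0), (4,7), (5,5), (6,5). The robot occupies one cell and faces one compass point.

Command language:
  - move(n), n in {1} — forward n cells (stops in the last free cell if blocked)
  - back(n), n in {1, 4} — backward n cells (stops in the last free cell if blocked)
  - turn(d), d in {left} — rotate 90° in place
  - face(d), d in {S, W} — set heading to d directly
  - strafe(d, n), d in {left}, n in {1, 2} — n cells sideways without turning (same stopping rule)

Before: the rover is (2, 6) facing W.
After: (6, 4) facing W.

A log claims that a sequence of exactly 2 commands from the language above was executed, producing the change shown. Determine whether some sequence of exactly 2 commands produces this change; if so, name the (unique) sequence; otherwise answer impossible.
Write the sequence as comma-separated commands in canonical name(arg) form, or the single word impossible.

key: still facing W at the end — nothing in the sequence rotates
initial: (2, 6) facing W
1. strafe(left, 2) → (2, 4) facing W
2. back(4) → (6, 4) facing W
uniquely the one of 64 2-step routes that fits.

strafe(left, 2), back(4)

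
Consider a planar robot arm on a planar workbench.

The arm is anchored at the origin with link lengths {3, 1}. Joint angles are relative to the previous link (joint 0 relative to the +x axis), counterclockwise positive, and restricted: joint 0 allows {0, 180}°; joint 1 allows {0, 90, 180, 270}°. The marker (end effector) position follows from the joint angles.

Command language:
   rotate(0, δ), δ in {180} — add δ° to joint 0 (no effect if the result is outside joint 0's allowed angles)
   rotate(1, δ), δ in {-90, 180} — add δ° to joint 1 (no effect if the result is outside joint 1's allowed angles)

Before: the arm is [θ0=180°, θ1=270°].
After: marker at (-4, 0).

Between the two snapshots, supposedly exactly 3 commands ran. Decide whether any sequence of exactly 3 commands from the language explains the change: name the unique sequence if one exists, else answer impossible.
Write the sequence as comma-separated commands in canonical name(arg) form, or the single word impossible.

rotate(1, -90), rotate(1, -90), rotate(1, -90)

from: [θ0=180°, θ1=270°]
1. rotate(1, -90) → [θ0=180°, θ1=180°]
2. rotate(1, -90) → [θ0=180°, θ1=90°]
3. rotate(1, -90) → [θ0=180°, θ1=0°]
uniquely the one of 27 3-step routes that fits.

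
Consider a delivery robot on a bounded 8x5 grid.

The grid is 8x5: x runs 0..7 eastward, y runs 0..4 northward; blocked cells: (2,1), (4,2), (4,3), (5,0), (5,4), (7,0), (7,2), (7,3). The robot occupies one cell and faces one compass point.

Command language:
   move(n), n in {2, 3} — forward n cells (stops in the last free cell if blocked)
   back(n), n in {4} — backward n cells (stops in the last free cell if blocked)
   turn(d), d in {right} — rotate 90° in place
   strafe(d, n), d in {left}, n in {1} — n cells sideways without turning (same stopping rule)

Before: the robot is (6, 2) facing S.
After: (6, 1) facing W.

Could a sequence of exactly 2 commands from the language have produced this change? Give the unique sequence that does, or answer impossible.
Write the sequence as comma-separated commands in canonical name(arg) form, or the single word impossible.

turn(right), strafe(left, 1)

key: running strafe(left, 1) before turn(right) would end elsewhere — order is forced
start: (6, 2) facing S
t=1 turn(right) ⇒ (6, 2) facing W
t=2 strafe(left, 1) ⇒ (6, 1) facing W
all 25 alternatives checked — unique.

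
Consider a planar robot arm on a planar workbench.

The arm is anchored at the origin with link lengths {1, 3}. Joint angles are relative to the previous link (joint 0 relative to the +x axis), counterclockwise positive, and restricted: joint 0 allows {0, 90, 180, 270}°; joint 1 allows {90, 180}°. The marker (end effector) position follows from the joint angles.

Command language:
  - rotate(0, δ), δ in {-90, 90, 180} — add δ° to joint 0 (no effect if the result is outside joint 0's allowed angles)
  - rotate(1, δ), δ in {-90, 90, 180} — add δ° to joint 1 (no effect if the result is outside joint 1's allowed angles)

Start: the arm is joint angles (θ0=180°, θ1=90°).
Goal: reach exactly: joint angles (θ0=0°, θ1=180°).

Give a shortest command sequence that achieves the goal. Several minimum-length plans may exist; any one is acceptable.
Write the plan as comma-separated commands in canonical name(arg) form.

rotate(1, 90), rotate(0, 180)

from: joint angles (θ0=180°, θ1=90°)
step 1 (rotate(1, 90)): joint angles (θ0=180°, θ1=180°)
step 2 (rotate(0, 180)): joint angles (θ0=0°, θ1=180°)
nothing shorter than 2 reaches the goal.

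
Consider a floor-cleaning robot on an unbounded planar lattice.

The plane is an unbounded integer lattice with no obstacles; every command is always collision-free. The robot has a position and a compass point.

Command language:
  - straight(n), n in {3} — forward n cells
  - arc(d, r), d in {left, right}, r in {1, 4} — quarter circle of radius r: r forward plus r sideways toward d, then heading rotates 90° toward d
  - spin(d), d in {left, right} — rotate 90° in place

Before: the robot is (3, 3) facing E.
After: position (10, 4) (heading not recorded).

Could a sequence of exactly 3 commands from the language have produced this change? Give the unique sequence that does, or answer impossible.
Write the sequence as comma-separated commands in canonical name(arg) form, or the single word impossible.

key: order matters: swapping straight(3) and arc(left, 1) lands elsewhere
initial: (3, 3) facing E
step 1 (straight(3)): (6, 3) facing E
step 2 (straight(3)): (9, 3) facing E
step 3 (arc(left, 1)): (10, 4) facing N
uniquely the one of 343 3-step routes that fits.

straight(3), straight(3), arc(left, 1)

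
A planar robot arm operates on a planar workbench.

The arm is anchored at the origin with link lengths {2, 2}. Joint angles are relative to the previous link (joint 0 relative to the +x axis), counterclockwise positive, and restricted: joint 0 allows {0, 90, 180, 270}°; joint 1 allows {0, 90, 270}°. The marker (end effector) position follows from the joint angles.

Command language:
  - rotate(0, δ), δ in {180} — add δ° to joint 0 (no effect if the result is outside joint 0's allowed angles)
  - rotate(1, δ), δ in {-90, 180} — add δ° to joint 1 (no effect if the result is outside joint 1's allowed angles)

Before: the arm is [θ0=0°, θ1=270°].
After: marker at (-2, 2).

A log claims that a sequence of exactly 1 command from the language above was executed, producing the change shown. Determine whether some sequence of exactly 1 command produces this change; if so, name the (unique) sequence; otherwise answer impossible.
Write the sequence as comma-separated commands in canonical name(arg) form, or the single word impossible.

rotate(0, 180)

initial: [θ0=0°, θ1=270°]
1. rotate(0, 180) → [θ0=180°, θ1=270°]
all 3 alternatives checked — unique.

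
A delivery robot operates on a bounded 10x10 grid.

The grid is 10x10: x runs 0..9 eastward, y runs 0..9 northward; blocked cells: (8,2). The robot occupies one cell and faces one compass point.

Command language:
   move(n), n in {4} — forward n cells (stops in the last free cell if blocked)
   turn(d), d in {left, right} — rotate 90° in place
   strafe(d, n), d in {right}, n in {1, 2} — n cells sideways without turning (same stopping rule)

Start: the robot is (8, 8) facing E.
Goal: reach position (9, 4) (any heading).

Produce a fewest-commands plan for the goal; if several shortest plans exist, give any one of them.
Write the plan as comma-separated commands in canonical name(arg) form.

begin: (8, 8) facing E
[1] after move(4): (9, 8) facing E
[2] after strafe(right, 2): (9, 6) facing E
[3] after strafe(right, 2): (9, 4) facing E
nothing shorter than 3 reaches the goal.

move(4), strafe(right, 2), strafe(right, 2)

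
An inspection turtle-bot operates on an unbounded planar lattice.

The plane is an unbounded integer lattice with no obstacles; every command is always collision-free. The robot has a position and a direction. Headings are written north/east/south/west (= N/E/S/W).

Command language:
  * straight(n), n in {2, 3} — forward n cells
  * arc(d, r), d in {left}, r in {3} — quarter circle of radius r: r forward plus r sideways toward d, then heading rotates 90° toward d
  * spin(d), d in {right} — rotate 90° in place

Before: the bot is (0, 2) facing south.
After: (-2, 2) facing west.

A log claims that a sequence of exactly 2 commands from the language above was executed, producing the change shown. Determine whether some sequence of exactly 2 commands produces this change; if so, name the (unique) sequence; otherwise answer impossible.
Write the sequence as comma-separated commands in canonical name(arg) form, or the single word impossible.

spin(right), straight(2)

key: running straight(2) before spin(right) would end elsewhere — order is forced
begin: (0, 2) facing south
[1] after spin(right): (0, 2) facing west
[2] after straight(2): (-2, 2) facing west
all 16 alternatives checked — unique.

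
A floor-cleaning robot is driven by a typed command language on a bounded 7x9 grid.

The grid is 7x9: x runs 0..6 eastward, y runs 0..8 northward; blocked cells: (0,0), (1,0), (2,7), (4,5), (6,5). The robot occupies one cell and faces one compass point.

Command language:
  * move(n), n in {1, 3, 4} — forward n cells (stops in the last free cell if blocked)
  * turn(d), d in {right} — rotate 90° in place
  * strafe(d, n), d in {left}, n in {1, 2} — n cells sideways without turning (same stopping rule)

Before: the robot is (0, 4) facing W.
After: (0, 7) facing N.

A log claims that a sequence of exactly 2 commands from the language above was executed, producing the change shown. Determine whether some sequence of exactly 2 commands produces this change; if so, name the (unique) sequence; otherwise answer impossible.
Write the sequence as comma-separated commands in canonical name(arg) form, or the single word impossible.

turn(right), move(3)

key: running move(3) before turn(right) would end elsewhere — order is forced
t0: (0, 4) facing W
step 1 (turn(right)): (0, 4) facing N
step 2 (move(3)): (0, 7) facing N
uniquely the one of 36 2-step routes that fits.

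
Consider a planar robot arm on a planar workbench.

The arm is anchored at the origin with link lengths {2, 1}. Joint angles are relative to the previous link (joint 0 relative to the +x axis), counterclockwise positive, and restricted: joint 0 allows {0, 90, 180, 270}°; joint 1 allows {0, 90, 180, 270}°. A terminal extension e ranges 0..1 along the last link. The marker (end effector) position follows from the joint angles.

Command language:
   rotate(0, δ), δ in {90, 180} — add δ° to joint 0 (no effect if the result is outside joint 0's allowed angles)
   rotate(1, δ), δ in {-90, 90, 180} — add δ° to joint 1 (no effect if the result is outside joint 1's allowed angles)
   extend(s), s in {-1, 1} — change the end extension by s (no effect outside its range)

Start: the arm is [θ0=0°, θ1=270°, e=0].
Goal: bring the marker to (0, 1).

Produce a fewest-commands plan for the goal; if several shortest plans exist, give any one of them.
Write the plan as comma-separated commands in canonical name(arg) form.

rotate(0, 90), rotate(1, -90)

initial: [θ0=0°, θ1=270°, e=0]
t=1 rotate(0, 90) ⇒ [θ0=90°, θ1=270°, e=0]
t=2 rotate(1, -90) ⇒ [θ0=90°, θ1=180°, e=0]
minimal: 2 command(s), checked below 2.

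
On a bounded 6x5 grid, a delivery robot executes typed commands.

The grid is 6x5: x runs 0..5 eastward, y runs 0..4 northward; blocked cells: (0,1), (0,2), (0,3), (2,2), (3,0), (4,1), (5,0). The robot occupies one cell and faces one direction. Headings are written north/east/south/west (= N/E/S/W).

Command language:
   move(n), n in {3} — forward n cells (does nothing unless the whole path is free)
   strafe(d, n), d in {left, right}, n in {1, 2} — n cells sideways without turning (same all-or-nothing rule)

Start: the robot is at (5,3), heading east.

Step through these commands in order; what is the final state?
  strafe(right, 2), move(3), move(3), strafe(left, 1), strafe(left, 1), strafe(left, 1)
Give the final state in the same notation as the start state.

from: at (5,3), heading east
1. strafe(right, 2) → at (5,1), heading east
2. move(3) → at (5,1), heading east
3. move(3) → at (5,1), heading east
4. strafe(left, 1) → at (5,2), heading east
5. strafe(left, 1) → at (5,3), heading east
6. strafe(left, 1) → at (5,4), heading east

at (5,4), heading east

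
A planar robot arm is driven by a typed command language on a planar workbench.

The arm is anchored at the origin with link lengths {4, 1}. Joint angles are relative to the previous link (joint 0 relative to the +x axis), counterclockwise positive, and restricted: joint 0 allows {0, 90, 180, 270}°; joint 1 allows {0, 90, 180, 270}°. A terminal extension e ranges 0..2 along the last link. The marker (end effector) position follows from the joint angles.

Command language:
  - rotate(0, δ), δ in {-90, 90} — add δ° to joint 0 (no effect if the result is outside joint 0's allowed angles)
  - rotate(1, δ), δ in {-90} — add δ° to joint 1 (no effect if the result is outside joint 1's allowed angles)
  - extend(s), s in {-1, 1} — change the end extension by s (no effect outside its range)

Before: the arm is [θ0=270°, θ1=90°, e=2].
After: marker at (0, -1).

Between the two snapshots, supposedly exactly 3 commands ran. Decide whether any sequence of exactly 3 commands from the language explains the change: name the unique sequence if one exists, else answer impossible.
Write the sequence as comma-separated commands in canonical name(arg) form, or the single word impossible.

start: [θ0=270°, θ1=90°, e=2]
1. rotate(1, -90) → [θ0=270°, θ1=0°, e=2]
2. rotate(1, -90) → [θ0=270°, θ1=270°, e=2]
3. rotate(1, -90) → [θ0=270°, θ1=180°, e=2]
uniquely the one of 125 3-step routes that fits.

rotate(1, -90), rotate(1, -90), rotate(1, -90)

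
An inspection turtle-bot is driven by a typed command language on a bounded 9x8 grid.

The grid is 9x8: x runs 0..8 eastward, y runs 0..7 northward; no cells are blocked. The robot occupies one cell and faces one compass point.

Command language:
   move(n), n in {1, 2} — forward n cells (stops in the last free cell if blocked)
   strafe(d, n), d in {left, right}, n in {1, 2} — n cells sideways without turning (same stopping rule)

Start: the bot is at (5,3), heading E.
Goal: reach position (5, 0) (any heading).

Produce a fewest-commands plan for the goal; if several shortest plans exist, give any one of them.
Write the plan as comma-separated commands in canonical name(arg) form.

start: at (5,3), heading E
1. strafe(right, 1) → at (5,2), heading E
2. strafe(right, 2) → at (5,0), heading E
shorter routes all fall short; 2 is best.

strafe(right, 1), strafe(right, 2)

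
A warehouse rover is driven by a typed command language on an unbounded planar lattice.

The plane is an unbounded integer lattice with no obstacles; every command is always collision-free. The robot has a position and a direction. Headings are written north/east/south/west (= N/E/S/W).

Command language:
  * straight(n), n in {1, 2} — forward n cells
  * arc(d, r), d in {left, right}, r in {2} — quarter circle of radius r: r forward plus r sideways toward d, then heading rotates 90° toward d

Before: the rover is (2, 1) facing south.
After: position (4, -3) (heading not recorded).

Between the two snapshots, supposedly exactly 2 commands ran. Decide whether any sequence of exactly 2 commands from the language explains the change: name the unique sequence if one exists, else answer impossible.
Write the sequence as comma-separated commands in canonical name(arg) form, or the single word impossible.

straight(2), arc(left, 2)

key: running arc(left, 2) before straight(2) would end elsewhere — order is forced
start: (2, 1) facing south
t=1 straight(2) ⇒ (2, -1) facing south
t=2 arc(left, 2) ⇒ (4, -3) facing east
all 16 alternatives checked — unique.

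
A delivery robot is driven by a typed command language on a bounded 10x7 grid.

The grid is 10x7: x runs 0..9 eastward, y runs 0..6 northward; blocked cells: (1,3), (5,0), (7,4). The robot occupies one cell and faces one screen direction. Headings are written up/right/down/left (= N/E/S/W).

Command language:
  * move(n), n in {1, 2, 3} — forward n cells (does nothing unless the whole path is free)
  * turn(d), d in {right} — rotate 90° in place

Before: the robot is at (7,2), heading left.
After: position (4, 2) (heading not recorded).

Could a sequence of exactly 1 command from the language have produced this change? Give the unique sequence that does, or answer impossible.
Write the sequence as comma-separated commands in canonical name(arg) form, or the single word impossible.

start: at (7,2), heading left
t=1 move(3) ⇒ at (4,2), heading left
all 4 alternatives checked — unique.

move(3)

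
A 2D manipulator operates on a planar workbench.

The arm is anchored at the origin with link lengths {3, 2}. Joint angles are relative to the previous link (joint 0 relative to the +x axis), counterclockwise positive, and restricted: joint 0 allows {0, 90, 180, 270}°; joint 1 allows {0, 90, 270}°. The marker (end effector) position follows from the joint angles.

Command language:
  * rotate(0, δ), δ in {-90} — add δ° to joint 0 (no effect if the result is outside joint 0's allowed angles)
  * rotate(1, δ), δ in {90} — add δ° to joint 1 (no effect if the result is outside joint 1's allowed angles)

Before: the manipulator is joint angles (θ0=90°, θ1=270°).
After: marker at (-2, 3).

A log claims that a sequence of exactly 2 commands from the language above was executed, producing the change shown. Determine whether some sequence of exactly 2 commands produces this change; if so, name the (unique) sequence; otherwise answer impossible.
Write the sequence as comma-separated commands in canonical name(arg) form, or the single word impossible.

initial: joint angles (θ0=90°, θ1=270°)
step 1 (rotate(1, 90)): joint angles (θ0=90°, θ1=0°)
step 2 (rotate(1, 90)): joint angles (θ0=90°, θ1=90°)
no rival 2-sequence matches.

rotate(1, 90), rotate(1, 90)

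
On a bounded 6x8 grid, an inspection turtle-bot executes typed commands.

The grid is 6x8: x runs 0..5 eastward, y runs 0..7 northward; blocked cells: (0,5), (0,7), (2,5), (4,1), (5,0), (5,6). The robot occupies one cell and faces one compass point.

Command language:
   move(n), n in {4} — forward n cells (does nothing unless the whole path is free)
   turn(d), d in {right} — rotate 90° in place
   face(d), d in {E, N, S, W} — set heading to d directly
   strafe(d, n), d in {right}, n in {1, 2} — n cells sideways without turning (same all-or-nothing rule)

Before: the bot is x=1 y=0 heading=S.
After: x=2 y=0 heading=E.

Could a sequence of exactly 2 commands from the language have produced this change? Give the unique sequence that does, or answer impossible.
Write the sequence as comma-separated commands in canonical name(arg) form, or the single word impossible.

all 64 sequences checked — none match.

impossible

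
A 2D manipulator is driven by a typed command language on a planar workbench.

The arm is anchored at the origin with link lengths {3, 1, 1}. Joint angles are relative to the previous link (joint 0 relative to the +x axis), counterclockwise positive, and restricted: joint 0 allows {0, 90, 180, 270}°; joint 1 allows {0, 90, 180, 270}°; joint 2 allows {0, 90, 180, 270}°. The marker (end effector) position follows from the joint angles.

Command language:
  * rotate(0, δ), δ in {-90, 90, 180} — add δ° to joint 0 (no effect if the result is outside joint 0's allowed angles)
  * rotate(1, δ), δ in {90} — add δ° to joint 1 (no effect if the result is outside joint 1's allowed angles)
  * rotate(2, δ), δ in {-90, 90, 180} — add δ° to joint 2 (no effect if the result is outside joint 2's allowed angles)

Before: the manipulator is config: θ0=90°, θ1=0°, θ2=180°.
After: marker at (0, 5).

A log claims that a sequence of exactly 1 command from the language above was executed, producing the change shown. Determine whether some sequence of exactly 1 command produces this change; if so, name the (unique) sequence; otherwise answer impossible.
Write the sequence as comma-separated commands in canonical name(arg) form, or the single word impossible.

from: config: θ0=90°, θ1=0°, θ2=180°
1. rotate(2, 180) → config: θ0=90°, θ1=0°, θ2=0°
uniquely the one of 7 1-step routes that fits.

rotate(2, 180)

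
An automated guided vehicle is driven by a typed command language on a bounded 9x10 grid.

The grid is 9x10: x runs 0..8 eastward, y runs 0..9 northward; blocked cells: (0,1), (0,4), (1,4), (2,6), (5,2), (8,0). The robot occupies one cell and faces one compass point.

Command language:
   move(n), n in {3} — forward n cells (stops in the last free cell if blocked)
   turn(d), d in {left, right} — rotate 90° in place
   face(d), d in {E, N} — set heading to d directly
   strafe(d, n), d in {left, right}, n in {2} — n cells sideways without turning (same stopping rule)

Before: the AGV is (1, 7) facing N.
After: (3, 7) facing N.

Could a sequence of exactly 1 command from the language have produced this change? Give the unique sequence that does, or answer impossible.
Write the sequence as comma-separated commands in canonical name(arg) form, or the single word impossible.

strafe(right, 2)

key: still facing N — the one step turns nothing
initial: (1, 7) facing N
t=1 strafe(right, 2) ⇒ (3, 7) facing N
all 7 alternatives checked — unique.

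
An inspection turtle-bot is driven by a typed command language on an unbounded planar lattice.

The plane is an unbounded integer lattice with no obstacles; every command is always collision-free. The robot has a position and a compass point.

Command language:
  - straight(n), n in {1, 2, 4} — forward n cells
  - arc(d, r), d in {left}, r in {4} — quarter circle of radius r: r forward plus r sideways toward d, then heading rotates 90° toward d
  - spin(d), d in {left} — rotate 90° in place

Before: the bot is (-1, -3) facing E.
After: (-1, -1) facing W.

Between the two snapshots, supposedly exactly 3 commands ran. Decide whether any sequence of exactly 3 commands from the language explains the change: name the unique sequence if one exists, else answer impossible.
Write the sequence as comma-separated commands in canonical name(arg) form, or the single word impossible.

key: position moved to (-1,-1) AND the heading swung to W — translation plus rotation needed
from: (-1, -3) facing E
[1] after spin(left): (-1, -3) facing N
[2] after straight(2): (-1, -1) facing N
[3] after spin(left): (-1, -1) facing W
all 125 alternatives checked — unique.

spin(left), straight(2), spin(left)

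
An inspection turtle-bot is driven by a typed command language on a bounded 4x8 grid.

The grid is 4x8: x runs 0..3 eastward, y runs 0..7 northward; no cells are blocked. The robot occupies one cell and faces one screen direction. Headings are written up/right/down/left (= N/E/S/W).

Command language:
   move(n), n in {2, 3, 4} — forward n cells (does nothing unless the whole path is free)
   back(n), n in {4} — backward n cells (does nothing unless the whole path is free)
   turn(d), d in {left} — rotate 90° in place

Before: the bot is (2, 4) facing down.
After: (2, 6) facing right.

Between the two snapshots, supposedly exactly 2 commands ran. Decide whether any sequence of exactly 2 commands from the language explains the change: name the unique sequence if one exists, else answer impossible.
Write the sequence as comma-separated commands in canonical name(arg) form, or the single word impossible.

impossible

all 25 sequences checked — none match.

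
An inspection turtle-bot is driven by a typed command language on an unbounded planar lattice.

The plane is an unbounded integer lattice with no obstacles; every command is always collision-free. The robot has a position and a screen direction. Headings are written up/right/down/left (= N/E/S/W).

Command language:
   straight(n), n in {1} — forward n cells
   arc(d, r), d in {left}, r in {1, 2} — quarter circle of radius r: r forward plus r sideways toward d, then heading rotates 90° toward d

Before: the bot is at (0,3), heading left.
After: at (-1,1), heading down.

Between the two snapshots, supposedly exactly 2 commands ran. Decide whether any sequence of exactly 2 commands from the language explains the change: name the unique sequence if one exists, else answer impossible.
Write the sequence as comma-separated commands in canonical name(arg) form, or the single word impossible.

arc(left, 1), straight(1)

key: cell and facing (now S) both changed — the 2 commands mix motion and turning
from: at (0,3), heading left
step 1 (arc(left, 1)): at (-1,2), heading down
step 2 (straight(1)): at (-1,1), heading down
uniquely the one of 9 2-step routes that fits.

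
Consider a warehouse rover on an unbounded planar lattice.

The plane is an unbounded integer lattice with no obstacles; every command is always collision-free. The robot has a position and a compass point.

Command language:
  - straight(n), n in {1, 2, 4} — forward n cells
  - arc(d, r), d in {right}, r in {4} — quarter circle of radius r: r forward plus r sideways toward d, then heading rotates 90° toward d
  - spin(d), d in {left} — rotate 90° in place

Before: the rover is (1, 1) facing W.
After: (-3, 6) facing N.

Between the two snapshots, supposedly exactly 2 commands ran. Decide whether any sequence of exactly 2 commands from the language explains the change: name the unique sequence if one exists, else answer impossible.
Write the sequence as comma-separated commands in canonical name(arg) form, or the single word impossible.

key: position moved to (-3,6) AND the heading swung to N — translation plus rotation needed
begin: (1, 1) facing W
[1] after arc(right, 4): (-3, 5) facing N
[2] after straight(1): (-3, 6) facing N
no other 2-command option fits: unique.

arc(right, 4), straight(1)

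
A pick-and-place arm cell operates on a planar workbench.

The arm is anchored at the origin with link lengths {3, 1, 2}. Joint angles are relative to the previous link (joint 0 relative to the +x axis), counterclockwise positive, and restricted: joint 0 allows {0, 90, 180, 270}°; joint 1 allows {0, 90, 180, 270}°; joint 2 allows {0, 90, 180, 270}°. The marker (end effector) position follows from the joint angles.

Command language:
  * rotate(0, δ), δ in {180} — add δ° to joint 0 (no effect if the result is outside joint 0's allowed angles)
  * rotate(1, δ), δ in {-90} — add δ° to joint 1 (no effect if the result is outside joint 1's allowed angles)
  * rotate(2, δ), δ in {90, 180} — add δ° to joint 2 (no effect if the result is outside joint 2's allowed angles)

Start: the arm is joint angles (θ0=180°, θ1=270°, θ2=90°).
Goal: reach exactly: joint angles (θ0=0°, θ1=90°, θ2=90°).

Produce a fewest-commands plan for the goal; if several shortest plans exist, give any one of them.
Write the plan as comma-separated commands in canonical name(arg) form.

initial: joint angles (θ0=180°, θ1=270°, θ2=90°)
[1] after rotate(1, -90): joint angles (θ0=180°, θ1=180°, θ2=90°)
[2] after rotate(1, -90): joint angles (θ0=180°, θ1=90°, θ2=90°)
[3] after rotate(0, 180): joint angles (θ0=0°, θ1=90°, θ2=90°)
no 2-step plan works, so 3 is optimal.

rotate(1, -90), rotate(1, -90), rotate(0, 180)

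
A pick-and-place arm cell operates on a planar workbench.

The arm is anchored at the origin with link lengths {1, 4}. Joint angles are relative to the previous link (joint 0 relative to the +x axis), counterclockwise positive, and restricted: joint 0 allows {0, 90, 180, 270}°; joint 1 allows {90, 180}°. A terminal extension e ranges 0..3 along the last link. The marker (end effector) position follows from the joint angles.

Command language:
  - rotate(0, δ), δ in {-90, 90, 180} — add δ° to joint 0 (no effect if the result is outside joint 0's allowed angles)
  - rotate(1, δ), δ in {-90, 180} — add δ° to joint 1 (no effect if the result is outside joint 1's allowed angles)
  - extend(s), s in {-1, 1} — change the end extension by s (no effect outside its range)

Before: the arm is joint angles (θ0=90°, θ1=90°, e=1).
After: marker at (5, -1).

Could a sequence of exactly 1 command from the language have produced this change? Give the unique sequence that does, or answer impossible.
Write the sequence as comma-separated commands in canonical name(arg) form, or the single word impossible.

rotate(0, 180)

start: joint angles (θ0=90°, θ1=90°, e=1)
t=1 rotate(0, 180) ⇒ joint angles (θ0=270°, θ1=90°, e=1)
no rival 1-sequence matches.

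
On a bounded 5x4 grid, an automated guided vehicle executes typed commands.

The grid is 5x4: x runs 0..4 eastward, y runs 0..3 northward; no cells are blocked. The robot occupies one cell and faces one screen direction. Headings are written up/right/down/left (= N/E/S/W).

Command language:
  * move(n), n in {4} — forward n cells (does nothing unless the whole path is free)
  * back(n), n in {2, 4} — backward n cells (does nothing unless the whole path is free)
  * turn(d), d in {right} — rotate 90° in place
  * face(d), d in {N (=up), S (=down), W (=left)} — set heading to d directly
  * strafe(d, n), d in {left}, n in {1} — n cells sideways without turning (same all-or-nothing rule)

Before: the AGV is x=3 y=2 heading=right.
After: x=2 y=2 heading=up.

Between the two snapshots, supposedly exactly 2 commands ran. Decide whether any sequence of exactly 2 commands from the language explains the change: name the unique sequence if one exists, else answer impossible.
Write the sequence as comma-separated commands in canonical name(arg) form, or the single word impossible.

key: running strafe(left, 1) before face(N) would end elsewhere — order is forced
begin: x=3 y=2 heading=right
t=1 face(N) ⇒ x=3 y=2 heading=up
t=2 strafe(left, 1) ⇒ x=2 y=2 heading=up
uniquely the one of 64 2-step routes that fits.

face(N), strafe(left, 1)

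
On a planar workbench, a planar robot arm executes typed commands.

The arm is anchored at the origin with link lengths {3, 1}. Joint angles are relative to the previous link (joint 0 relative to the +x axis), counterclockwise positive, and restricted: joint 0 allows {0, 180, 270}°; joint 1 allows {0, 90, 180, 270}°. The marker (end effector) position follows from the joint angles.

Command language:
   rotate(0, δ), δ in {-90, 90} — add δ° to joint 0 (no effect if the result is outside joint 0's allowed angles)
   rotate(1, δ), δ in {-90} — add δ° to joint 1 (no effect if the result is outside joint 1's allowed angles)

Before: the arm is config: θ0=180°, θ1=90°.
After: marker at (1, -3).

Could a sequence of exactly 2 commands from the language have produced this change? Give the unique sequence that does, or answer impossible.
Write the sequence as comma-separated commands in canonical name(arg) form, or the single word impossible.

rotate(0, -90), rotate(0, 90)

key: running rotate(0, 90) before rotate(0, -90) would end elsewhere — order is forced
start: config: θ0=180°, θ1=90°
step 1 (rotate(0, -90)): config: θ0=180°, θ1=90°
step 2 (rotate(0, 90)): config: θ0=270°, θ1=90°
no rival 2-sequence matches.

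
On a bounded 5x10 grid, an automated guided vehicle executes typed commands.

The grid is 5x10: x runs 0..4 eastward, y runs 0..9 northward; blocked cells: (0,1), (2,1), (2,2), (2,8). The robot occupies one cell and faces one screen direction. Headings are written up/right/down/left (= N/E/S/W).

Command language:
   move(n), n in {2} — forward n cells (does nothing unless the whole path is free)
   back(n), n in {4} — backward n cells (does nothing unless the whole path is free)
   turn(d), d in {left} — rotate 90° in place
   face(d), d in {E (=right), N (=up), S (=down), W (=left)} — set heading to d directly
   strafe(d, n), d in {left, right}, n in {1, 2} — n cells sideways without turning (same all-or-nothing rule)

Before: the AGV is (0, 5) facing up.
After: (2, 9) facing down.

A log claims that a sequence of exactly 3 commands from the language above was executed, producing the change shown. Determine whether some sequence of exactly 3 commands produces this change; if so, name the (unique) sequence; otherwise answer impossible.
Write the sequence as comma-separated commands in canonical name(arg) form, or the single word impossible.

key: order matters: swapping face(S) and strafe(left, 2) lands elsewhere
from: (0, 5) facing up
1. face(S) → (0, 5) facing down
2. back(4) → (0, 9) facing down
3. strafe(left, 2) → (2, 9) facing down
no other 3-command option fits: unique.

face(S), back(4), strafe(left, 2)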